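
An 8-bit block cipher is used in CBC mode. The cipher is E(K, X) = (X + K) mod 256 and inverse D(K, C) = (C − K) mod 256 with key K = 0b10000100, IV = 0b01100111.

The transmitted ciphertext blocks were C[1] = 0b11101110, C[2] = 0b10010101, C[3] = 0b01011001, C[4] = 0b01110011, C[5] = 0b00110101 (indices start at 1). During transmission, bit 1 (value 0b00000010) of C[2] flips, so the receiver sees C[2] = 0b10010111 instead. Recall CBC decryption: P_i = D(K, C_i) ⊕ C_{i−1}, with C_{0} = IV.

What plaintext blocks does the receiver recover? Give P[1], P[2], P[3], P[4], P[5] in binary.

Only C[2] changed, to 0b10010111. In CBC, a change in C_i garbles P_i and flips the same bit in P_{i+1}. Decrypting the received ciphertext:
P[1]: D(K, 0b11101110) = 0b01101010; 0b01101010 ⊕ 0b01100111 = 0b00001101.
P[2]: D(K, 0b10010111) = 0b00010011; 0b00010011 ⊕ 0b11101110 = 0b11111101.
P[3]: D(K, 0b01011001) = 0b11010101; 0b11010101 ⊕ 0b10010111 = 0b01000010.
P[4]: D(K, 0b01110011) = 0b11101111; 0b11101111 ⊕ 0b01011001 = 0b10110110.
P[5]: D(K, 0b00110101) = 0b10110001; 0b10110001 ⊕ 0b01110011 = 0b11000010.
Blocks that differ from the original plaintext: P[2], P[3].

P[1] = 0b00001101, P[2] = 0b11111101, P[3] = 0b01000010, P[4] = 0b10110110, P[5] = 0b11000010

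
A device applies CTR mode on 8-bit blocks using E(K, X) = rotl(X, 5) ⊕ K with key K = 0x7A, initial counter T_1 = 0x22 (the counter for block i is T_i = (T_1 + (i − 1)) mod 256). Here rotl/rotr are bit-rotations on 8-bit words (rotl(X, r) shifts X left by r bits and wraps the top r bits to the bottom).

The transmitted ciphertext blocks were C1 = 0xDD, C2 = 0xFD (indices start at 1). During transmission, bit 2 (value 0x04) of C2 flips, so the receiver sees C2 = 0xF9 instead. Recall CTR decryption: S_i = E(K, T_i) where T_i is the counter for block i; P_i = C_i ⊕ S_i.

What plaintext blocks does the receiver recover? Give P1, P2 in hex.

P1 = 0xE3, P2 = 0xE7

Only C2 changed, to 0xF9. In CTR, a change in C_i flips the same bit in P_i only; the keystream is unaffected. Decrypting the received ciphertext:
P1: T = 0x22, S = E(K, T) = 0x3E; 0xDD ⊕ 0x3E = 0xE3.
P2: T = 0x23, S = E(K, T) = 0x1E; 0xF9 ⊕ 0x1E = 0xE7.
Blocks that differ from the original plaintext: P2.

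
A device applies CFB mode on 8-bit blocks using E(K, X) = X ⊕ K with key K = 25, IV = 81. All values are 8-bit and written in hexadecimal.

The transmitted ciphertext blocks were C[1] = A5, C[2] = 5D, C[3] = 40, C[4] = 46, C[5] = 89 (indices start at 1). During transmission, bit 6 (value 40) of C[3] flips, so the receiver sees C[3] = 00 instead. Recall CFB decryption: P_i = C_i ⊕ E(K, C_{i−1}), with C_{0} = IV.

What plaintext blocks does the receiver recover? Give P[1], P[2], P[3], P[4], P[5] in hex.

P[1] = 01, P[2] = DD, P[3] = 78, P[4] = 63, P[5] = EA

Only C[3] changed, to 00. In CFB, a change in C_i flips the same bit in P_i and garbles P_{i+1}. Decrypting the received ciphertext:
P[1]: E(K, 81) = A4; A5 ⊕ A4 = 01.
P[2]: E(K, A5) = 80; 5D ⊕ 80 = DD.
P[3]: E(K, 5D) = 78; 00 ⊕ 78 = 78.
P[4]: E(K, 00) = 25; 46 ⊕ 25 = 63.
P[5]: E(K, 46) = 63; 89 ⊕ 63 = EA.
Blocks that differ from the original plaintext: P[3], P[4].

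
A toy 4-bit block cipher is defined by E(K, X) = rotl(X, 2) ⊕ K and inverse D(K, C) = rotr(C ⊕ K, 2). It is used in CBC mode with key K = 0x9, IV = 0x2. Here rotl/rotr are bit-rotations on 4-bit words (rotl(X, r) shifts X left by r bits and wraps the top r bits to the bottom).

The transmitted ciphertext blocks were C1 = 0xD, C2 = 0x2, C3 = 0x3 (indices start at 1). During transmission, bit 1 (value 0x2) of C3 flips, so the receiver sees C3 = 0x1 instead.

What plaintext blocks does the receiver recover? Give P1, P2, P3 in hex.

CBC decryption: P_i = D(K, C_i) ⊕ C_{i−1}, with C_{0} = IV.
Only C3 changed, to 0x1. In CBC, a change in C_i garbles P_i and flips the same bit in P_{i+1}. Decrypting the received ciphertext:
P1: D(K, 0xD) = 0x1; 0x1 ⊕ 0x2 = 0x3.
P2: D(K, 0x2) = 0xE; 0xE ⊕ 0xD = 0x3.
P3: D(K, 0x1) = 0x2; 0x2 ⊕ 0x2 = 0x0.
Blocks that differ from the original plaintext: P3.

P1 = 0x3, P2 = 0x3, P3 = 0x0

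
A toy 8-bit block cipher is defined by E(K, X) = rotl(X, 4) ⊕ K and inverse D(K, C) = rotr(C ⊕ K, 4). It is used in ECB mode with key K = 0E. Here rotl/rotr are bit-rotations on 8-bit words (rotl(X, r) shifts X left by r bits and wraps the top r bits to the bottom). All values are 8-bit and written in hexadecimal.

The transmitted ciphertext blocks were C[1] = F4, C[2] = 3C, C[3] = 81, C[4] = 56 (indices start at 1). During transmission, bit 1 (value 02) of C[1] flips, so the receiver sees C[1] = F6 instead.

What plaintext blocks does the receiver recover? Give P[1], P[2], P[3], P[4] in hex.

P[1] = 8F, P[2] = 23, P[3] = F8, P[4] = 85

ECB decryption: P_i = D(K, C_i).
Only C[1] changed, to F6. In ECB, a change in C_i affects only P_i. Decrypting the received ciphertext:
P[1]: D(K, F6) = 8F.
P[2]: D(K, 3C) = 23.
P[3]: D(K, 81) = F8.
P[4]: D(K, 56) = 85.
Blocks that differ from the original plaintext: P[1].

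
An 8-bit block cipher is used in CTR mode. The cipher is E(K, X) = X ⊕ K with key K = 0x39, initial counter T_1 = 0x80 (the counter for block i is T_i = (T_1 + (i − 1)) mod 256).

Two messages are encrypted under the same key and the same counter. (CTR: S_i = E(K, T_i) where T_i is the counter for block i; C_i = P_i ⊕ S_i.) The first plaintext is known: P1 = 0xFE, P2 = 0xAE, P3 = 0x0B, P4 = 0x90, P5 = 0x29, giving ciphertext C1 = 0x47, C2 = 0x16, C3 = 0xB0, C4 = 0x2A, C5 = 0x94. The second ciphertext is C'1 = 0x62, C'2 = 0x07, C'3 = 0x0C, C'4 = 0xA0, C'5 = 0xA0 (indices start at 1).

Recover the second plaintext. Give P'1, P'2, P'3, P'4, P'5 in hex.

In CTR with a reused counter, both messages share the same keystream S_i, so C_i ⊕ C'_i = P_i ⊕ P'_i and thus P'_i = P_i ⊕ C_i ⊕ C'_i.
P'1: 0xFE ⊕ 0x47 ⊕ 0x62 = 0xDB.
P'2: 0xAE ⊕ 0x16 ⊕ 0x07 = 0xBF.
P'3: 0x0B ⊕ 0xB0 ⊕ 0x0C = 0xB7.
P'4: 0x90 ⊕ 0x2A ⊕ 0xA0 = 0x1A.
P'5: 0x29 ⊕ 0x94 ⊕ 0xA0 = 0x1D.

P'1 = 0xDB, P'2 = 0xBF, P'3 = 0xB7, P'4 = 0x1A, P'5 = 0x1D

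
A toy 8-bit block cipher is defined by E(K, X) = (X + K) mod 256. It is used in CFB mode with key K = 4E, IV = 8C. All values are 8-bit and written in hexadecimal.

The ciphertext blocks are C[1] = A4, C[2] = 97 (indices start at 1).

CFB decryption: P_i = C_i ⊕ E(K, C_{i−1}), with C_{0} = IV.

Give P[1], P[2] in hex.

P[1]: E(K, 8C) = DA; A4 ⊕ DA = 7E.
P[2]: E(K, A4) = F2; 97 ⊕ F2 = 65.

P[1] = 7E, P[2] = 65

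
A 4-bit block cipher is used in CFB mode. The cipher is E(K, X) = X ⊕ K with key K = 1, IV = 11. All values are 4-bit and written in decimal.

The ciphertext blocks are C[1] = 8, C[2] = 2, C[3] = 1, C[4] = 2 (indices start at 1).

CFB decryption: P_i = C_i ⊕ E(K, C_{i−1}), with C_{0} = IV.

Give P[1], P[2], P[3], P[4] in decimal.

P[1]: E(K, 11) = 10; 8 ⊕ 10 = 2.
P[2]: E(K, 8) = 9; 2 ⊕ 9 = 11.
P[3]: E(K, 2) = 3; 1 ⊕ 3 = 2.
P[4]: E(K, 1) = 0; 2 ⊕ 0 = 2.

P[1] = 2, P[2] = 11, P[3] = 2, P[4] = 2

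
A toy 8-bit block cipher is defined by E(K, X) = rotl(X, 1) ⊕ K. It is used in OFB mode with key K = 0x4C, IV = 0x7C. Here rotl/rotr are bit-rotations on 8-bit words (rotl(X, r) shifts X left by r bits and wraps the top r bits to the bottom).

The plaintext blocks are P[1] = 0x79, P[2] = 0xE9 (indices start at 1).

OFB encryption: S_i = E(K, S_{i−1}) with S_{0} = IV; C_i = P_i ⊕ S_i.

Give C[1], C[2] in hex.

C[1]: S = E(K, 0x7C) = 0xB4; 0x79 ⊕ 0xB4 = 0xCD.
C[2]: S = E(K, 0xB4) = 0x25; 0xE9 ⊕ 0x25 = 0xCC.

C[1] = 0xCD, C[2] = 0xCC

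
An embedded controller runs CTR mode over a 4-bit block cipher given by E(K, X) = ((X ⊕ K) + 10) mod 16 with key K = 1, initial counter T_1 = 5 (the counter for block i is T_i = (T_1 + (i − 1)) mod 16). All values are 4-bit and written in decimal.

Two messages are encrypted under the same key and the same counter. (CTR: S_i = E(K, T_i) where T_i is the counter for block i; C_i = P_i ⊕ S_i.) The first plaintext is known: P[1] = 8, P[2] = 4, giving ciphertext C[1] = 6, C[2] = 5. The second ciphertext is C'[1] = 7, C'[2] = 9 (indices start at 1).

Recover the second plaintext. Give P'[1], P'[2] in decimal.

In CTR with a reused counter, both messages share the same keystream S_i, so C_i ⊕ C'_i = P_i ⊕ P'_i and thus P'_i = P_i ⊕ C_i ⊕ C'_i.
P'[1]: 8 ⊕ 6 ⊕ 7 = 9.
P'[2]: 4 ⊕ 5 ⊕ 9 = 8.

P'[1] = 9, P'[2] = 8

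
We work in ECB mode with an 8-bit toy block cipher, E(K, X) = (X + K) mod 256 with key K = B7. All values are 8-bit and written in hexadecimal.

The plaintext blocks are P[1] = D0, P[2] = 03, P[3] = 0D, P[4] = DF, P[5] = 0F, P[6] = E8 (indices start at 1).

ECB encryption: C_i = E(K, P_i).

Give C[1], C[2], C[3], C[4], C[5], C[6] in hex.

C[1]: E(K, D0) = 87.
C[2]: E(K, 03) = BA.
C[3]: E(K, 0D) = C4.
C[4]: E(K, DF) = 96.
C[5]: E(K, 0F) = C6.
C[6]: E(K, E8) = 9F.

C[1] = 87, C[2] = BA, C[3] = C4, C[4] = 96, C[5] = C6, C[6] = 9F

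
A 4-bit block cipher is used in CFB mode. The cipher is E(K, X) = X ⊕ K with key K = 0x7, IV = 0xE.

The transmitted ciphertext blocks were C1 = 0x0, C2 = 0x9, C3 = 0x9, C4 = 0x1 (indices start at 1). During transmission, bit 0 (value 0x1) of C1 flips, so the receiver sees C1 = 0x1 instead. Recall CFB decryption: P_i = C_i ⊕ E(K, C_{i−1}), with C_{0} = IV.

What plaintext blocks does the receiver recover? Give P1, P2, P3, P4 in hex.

P1 = 0x8, P2 = 0xF, P3 = 0x7, P4 = 0xF

Only C1 changed, to 0x1. In CFB, a change in C_i flips the same bit in P_i and garbles P_{i+1}. Decrypting the received ciphertext:
P1: E(K, 0xE) = 0x9; 0x1 ⊕ 0x9 = 0x8.
P2: E(K, 0x1) = 0x6; 0x9 ⊕ 0x6 = 0xF.
P3: E(K, 0x9) = 0xE; 0x9 ⊕ 0xE = 0x7.
P4: E(K, 0x9) = 0xE; 0x1 ⊕ 0xE = 0xF.
Blocks that differ from the original plaintext: P1, P2.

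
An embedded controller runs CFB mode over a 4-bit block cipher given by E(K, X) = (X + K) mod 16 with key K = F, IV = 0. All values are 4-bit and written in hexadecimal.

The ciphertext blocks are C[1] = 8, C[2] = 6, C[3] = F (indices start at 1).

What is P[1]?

CFB decryption: P_i = C_i ⊕ E(K, C_{i−1}), with C_{0} = IV.
P[1]: E(K, 0) = F; 8 ⊕ F = 7.

P[1] = 7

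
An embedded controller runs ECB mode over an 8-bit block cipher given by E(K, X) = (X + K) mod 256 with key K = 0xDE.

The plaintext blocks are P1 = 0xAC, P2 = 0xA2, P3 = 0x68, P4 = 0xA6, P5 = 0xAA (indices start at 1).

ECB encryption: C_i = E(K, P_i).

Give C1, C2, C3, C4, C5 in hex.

C1 = 0x8A, C2 = 0x80, C3 = 0x46, C4 = 0x84, C5 = 0x88

C1: E(K, 0xAC) = 0x8A.
C2: E(K, 0xA2) = 0x80.
C3: E(K, 0x68) = 0x46.
C4: E(K, 0xA6) = 0x84.
C5: E(K, 0xAA) = 0x88.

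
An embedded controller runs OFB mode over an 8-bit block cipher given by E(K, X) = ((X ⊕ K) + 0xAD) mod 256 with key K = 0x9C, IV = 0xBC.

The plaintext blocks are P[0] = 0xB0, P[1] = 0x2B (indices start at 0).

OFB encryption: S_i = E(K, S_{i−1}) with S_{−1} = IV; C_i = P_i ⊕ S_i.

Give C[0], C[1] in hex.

C[0]: S = E(K, 0xBC) = 0xCD; 0xB0 ⊕ 0xCD = 0x7D.
C[1]: S = E(K, 0xCD) = 0xFE; 0x2B ⊕ 0xFE = 0xD5.

C[0] = 0x7D, C[1] = 0xD5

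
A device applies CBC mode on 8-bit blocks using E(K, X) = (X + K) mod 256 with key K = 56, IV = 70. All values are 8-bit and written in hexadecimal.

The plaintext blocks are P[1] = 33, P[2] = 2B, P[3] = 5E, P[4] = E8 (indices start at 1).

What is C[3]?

CBC encryption: C_i = E(K, P_i ⊕ C_{i−1}), with C_{0} = IV.
C[1]: P[1] ⊕ 70 = 43; E(K, 43) = 99.
C[2]: P[2] ⊕ 99 = B2; E(K, B2) = 08.
C[3]: P[3] ⊕ 08 = 56; E(K, 56) = AC.

C[3] = AC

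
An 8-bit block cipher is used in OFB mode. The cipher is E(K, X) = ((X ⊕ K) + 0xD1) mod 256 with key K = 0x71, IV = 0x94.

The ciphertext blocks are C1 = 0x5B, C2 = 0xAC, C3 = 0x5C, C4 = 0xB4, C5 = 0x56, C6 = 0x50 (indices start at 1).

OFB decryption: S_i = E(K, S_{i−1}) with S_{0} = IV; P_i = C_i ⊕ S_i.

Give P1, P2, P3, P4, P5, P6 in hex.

P1: S = E(K, 0x94) = 0xB6; 0x5B ⊕ 0xB6 = 0xED.
P2: S = E(K, 0xB6) = 0x98; 0xAC ⊕ 0x98 = 0x34.
P3: S = E(K, 0x98) = 0xBA; 0x5C ⊕ 0xBA = 0xE6.
P4: S = E(K, 0xBA) = 0x9C; 0xB4 ⊕ 0x9C = 0x28.
P5: S = E(K, 0x9C) = 0xBE; 0x56 ⊕ 0xBE = 0xE8.
P6: S = E(K, 0xBE) = 0xA0; 0x50 ⊕ 0xA0 = 0xF0.

P1 = 0xED, P2 = 0x34, P3 = 0xE6, P4 = 0x28, P5 = 0xE8, P6 = 0xF0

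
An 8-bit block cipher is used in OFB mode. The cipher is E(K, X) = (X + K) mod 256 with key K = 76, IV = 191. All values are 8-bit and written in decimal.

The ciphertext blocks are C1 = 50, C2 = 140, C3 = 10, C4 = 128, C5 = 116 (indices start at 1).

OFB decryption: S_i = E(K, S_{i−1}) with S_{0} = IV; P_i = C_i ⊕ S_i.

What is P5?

P5 = 79

P1: S = E(K, 191) = 11; 50 ⊕ 11 = 57.
P2: S = E(K, 11) = 87; 140 ⊕ 87 = 219.
P3: S = E(K, 87) = 163; 10 ⊕ 163 = 169.
P4: S = E(K, 163) = 239; 128 ⊕ 239 = 111.
P5: S = E(K, 239) = 59; 116 ⊕ 59 = 79.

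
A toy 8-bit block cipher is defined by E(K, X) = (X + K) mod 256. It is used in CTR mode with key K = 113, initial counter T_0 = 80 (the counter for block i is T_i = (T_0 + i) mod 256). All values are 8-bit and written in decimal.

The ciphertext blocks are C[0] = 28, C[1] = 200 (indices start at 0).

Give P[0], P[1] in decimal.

CTR decryption: S_i = E(K, T_i) where T_i is the counter for block i; P_i = C_i ⊕ S_i.
P[0]: T = 80, S = E(K, T) = 193; 28 ⊕ 193 = 221.
P[1]: T = 81, S = E(K, T) = 194; 200 ⊕ 194 = 10.

P[0] = 221, P[1] = 10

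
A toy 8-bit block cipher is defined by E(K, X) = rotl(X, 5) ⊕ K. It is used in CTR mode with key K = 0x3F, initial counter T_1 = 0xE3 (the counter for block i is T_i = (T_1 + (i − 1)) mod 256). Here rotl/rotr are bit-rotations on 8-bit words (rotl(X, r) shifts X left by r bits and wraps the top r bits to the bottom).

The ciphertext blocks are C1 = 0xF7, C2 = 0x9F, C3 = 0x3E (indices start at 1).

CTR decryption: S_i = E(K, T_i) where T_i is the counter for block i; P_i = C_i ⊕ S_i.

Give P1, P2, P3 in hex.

P1: T = 0xE3, S = E(K, T) = 0x43; 0xF7 ⊕ 0x43 = 0xB4.
P2: T = 0xE4, S = E(K, T) = 0xA3; 0x9F ⊕ 0xA3 = 0x3C.
P3: T = 0xE5, S = E(K, T) = 0x83; 0x3E ⊕ 0x83 = 0xBD.

P1 = 0xB4, P2 = 0x3C, P3 = 0xBD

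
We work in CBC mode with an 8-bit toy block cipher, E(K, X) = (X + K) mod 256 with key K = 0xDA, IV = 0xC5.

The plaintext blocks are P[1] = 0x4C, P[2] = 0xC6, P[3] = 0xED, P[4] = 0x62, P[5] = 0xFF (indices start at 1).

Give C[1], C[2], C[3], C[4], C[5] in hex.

C[1] = 0x63, C[2] = 0x7F, C[3] = 0x6C, C[4] = 0xE8, C[5] = 0xF1

CBC encryption: C_i = E(K, P_i ⊕ C_{i−1}), with C_{0} = IV.
C[1]: P[1] ⊕ 0xC5 = 0x89; E(K, 0x89) = 0x63.
C[2]: P[2] ⊕ 0x63 = 0xA5; E(K, 0xA5) = 0x7F.
C[3]: P[3] ⊕ 0x7F = 0x92; E(K, 0x92) = 0x6C.
C[4]: P[4] ⊕ 0x6C = 0x0E; E(K, 0x0E) = 0xE8.
C[5]: P[5] ⊕ 0xE8 = 0x17; E(K, 0x17) = 0xF1.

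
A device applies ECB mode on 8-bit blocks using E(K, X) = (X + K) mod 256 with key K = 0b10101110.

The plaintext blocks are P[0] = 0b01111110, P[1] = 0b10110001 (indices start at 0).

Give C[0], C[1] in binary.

C[0] = 0b00101100, C[1] = 0b01011111

ECB encryption: C_i = E(K, P_i).
C[0]: E(K, 0b01111110) = 0b00101100.
C[1]: E(K, 0b10110001) = 0b01011111.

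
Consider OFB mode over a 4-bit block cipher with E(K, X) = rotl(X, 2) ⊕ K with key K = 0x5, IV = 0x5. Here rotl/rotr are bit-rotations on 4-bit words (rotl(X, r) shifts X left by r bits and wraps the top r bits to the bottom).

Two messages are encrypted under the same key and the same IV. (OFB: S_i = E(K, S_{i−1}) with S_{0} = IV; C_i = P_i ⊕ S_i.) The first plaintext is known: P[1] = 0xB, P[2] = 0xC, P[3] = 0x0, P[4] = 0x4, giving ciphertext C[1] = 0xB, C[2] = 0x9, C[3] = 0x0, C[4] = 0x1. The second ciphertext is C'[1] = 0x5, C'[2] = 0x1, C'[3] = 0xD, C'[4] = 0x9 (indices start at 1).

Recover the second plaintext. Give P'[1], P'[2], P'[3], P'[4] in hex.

In OFB with a reused IV, both messages share the same keystream S_i, so C_i ⊕ C'_i = P_i ⊕ P'_i and thus P'_i = P_i ⊕ C_i ⊕ C'_i.
P'[1]: 0xB ⊕ 0xB ⊕ 0x5 = 0x5.
P'[2]: 0xC ⊕ 0x9 ⊕ 0x1 = 0x4.
P'[3]: 0x0 ⊕ 0x0 ⊕ 0xD = 0xD.
P'[4]: 0x4 ⊕ 0x1 ⊕ 0x9 = 0xC.

P'[1] = 0x5, P'[2] = 0x4, P'[3] = 0xD, P'[4] = 0xC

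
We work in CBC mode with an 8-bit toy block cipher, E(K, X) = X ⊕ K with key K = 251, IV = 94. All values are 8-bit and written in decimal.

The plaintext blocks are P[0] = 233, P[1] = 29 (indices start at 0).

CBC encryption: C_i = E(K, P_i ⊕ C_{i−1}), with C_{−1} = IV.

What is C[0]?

C[0]: P[0] ⊕ 94 = 183; E(K, 183) = 76.

C[0] = 76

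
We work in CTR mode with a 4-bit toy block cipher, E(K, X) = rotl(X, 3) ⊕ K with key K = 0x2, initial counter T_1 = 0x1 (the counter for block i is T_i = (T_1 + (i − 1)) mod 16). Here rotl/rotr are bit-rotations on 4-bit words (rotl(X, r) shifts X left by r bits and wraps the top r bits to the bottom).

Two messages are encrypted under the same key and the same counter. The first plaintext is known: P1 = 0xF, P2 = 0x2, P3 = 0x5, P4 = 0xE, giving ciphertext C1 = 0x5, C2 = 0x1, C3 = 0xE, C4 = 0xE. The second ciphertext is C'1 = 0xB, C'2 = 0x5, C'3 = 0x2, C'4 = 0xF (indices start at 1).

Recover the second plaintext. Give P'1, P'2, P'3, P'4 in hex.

In CTR with a reused counter, both messages share the same keystream S_i, so C_i ⊕ C'_i = P_i ⊕ P'_i and thus P'_i = P_i ⊕ C_i ⊕ C'_i.
P'1: 0xF ⊕ 0x5 ⊕ 0xB = 0x1.
P'2: 0x2 ⊕ 0x1 ⊕ 0x5 = 0x6.
P'3: 0x5 ⊕ 0xE ⊕ 0x2 = 0x9.
P'4: 0xE ⊕ 0xE ⊕ 0xF = 0xF.

P'1 = 0x1, P'2 = 0x6, P'3 = 0x9, P'4 = 0xF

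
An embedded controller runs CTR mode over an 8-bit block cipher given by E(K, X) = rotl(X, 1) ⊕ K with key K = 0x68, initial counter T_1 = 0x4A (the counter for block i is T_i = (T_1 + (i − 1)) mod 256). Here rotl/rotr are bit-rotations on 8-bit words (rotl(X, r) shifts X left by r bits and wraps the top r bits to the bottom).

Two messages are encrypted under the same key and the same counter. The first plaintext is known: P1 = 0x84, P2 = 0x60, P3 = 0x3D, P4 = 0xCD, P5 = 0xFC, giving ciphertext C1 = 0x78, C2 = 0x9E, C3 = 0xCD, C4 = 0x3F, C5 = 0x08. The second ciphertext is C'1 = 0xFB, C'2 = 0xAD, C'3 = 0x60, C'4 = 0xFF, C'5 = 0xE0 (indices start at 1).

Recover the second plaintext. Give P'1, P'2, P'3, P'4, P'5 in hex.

In CTR with a reused counter, both messages share the same keystream S_i, so C_i ⊕ C'_i = P_i ⊕ P'_i and thus P'_i = P_i ⊕ C_i ⊕ C'_i.
P'1: 0x84 ⊕ 0x78 ⊕ 0xFB = 0x07.
P'2: 0x60 ⊕ 0x9E ⊕ 0xAD = 0x53.
P'3: 0x3D ⊕ 0xCD ⊕ 0x60 = 0x90.
P'4: 0xCD ⊕ 0x3F ⊕ 0xFF = 0x0D.
P'5: 0xFC ⊕ 0x08 ⊕ 0xE0 = 0x14.

P'1 = 0x07, P'2 = 0x53, P'3 = 0x90, P'4 = 0x0D, P'5 = 0x14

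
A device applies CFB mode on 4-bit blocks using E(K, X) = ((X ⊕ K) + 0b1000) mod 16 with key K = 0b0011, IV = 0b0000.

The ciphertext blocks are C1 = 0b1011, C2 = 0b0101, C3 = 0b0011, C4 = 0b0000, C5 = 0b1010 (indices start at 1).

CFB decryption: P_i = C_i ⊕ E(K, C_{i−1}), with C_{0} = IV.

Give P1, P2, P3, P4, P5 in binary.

P1 = 0b0000, P2 = 0b0101, P3 = 0b1101, P4 = 0b1000, P5 = 0b0001

P1: E(K, 0b0000) = 0b1011; 0b1011 ⊕ 0b1011 = 0b0000.
P2: E(K, 0b1011) = 0b0000; 0b0101 ⊕ 0b0000 = 0b0101.
P3: E(K, 0b0101) = 0b1110; 0b0011 ⊕ 0b1110 = 0b1101.
P4: E(K, 0b0011) = 0b1000; 0b0000 ⊕ 0b1000 = 0b1000.
P5: E(K, 0b0000) = 0b1011; 0b1010 ⊕ 0b1011 = 0b0001.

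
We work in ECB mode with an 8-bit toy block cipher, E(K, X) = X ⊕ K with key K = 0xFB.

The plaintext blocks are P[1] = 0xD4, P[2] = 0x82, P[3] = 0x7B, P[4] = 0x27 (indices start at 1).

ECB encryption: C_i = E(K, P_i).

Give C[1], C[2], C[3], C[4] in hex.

C[1] = 0x2F, C[2] = 0x79, C[3] = 0x80, C[4] = 0xDC

C[1]: E(K, 0xD4) = 0x2F.
C[2]: E(K, 0x82) = 0x79.
C[3]: E(K, 0x7B) = 0x80.
C[4]: E(K, 0x27) = 0xDC.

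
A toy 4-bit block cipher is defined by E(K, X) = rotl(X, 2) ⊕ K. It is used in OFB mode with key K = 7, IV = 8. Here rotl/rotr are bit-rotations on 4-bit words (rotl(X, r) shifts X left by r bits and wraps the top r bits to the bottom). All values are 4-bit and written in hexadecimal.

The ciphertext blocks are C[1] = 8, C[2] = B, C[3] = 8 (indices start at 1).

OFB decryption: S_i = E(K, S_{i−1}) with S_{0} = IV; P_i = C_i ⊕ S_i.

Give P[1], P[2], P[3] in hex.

P[1]: S = E(K, 8) = 5; 8 ⊕ 5 = D.
P[2]: S = E(K, 5) = 2; B ⊕ 2 = 9.
P[3]: S = E(K, 2) = F; 8 ⊕ F = 7.

P[1] = D, P[2] = 9, P[3] = 7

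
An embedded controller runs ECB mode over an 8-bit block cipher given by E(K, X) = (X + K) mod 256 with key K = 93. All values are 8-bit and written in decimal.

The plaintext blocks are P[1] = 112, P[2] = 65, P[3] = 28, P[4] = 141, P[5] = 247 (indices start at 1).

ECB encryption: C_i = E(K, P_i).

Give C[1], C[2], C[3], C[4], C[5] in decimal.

C[1]: E(K, 112) = 205.
C[2]: E(K, 65) = 158.
C[3]: E(K, 28) = 121.
C[4]: E(K, 141) = 234.
C[5]: E(K, 247) = 84.

C[1] = 205, C[2] = 158, C[3] = 121, C[4] = 234, C[5] = 84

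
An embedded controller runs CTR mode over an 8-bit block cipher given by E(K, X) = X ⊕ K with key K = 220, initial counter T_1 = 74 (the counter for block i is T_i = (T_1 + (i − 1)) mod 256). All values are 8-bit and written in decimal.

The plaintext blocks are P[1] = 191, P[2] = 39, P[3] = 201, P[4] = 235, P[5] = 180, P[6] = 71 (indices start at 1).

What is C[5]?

C[5] = 38

CTR encryption: S_i = E(K, T_i) where T_i is the counter for block i; C_i = P_i ⊕ S_i.
C[1]: T = 74, S = E(K, T) = 150; 191 ⊕ 150 = 41.
C[2]: T = 75, S = E(K, T) = 151; 39 ⊕ 151 = 176.
C[3]: T = 76, S = E(K, T) = 144; 201 ⊕ 144 = 89.
C[4]: T = 77, S = E(K, T) = 145; 235 ⊕ 145 = 122.
C[5]: T = 78, S = E(K, T) = 146; 180 ⊕ 146 = 38.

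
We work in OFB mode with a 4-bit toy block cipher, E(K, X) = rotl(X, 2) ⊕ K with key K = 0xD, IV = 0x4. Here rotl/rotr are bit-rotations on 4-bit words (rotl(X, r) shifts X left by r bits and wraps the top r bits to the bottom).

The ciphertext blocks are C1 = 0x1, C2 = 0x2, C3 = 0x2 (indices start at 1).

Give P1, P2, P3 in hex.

OFB decryption: S_i = E(K, S_{i−1}) with S_{0} = IV; P_i = C_i ⊕ S_i.
P1: S = E(K, 0x4) = 0xC; 0x1 ⊕ 0xC = 0xD.
P2: S = E(K, 0xC) = 0xE; 0x2 ⊕ 0xE = 0xC.
P3: S = E(K, 0xE) = 0x6; 0x2 ⊕ 0x6 = 0x4.

P1 = 0xD, P2 = 0xC, P3 = 0x4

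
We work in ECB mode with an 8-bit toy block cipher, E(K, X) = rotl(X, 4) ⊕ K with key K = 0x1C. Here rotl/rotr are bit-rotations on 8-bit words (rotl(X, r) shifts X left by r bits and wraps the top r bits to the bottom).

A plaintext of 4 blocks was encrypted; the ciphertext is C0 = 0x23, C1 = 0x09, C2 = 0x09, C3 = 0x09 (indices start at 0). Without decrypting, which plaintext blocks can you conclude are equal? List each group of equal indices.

P1 = P2 = P3

ECB encrypts each block independently with the same key, so equal ciphertext blocks imply equal plaintext blocks.
C1 = C2 = C3 = 0x09, so P1 = P2 = P3.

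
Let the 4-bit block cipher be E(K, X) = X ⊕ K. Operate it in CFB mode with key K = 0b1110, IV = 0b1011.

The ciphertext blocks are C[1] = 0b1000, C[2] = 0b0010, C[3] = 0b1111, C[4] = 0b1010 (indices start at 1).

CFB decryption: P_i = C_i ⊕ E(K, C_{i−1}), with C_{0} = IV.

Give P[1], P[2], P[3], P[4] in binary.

P[1] = 0b1101, P[2] = 0b0100, P[3] = 0b0011, P[4] = 0b1011

P[1]: E(K, 0b1011) = 0b0101; 0b1000 ⊕ 0b0101 = 0b1101.
P[2]: E(K, 0b1000) = 0b0110; 0b0010 ⊕ 0b0110 = 0b0100.
P[3]: E(K, 0b0010) = 0b1100; 0b1111 ⊕ 0b1100 = 0b0011.
P[4]: E(K, 0b1111) = 0b0001; 0b1010 ⊕ 0b0001 = 0b1011.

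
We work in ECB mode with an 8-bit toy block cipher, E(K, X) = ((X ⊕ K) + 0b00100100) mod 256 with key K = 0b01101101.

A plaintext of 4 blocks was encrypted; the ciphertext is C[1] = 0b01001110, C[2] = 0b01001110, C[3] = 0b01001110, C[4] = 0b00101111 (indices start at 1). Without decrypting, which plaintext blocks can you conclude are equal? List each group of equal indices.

ECB encrypts each block independently with the same key, so equal ciphertext blocks imply equal plaintext blocks.
C[1] = C[2] = C[3] = 0b01001110, so P[1] = P[2] = P[3].

P[1] = P[2] = P[3]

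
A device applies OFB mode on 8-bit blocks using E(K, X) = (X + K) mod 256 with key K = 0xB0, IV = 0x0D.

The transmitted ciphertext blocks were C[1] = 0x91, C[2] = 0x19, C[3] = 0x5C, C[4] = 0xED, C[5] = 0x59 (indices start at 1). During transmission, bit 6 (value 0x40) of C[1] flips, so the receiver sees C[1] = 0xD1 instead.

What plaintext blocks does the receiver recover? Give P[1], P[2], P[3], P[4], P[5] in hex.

OFB decryption: S_i = E(K, S_{i−1}) with S_{0} = IV; P_i = C_i ⊕ S_i.
Only C[1] changed, to 0xD1. In OFB, a change in C_i flips the same bit in P_i only; the keystream is unaffected. Decrypting the received ciphertext:
P[1]: S = E(K, 0x0D) = 0xBD; 0xD1 ⊕ 0xBD = 0x6C.
P[2]: S = E(K, 0xBD) = 0x6D; 0x19 ⊕ 0x6D = 0x74.
P[3]: S = E(K, 0x6D) = 0x1D; 0x5C ⊕ 0x1D = 0x41.
P[4]: S = E(K, 0x1D) = 0xCD; 0xED ⊕ 0xCD = 0x20.
P[5]: S = E(K, 0xCD) = 0x7D; 0x59 ⊕ 0x7D = 0x24.
Blocks that differ from the original plaintext: P[1].

P[1] = 0x6C, P[2] = 0x74, P[3] = 0x41, P[4] = 0x20, P[5] = 0x24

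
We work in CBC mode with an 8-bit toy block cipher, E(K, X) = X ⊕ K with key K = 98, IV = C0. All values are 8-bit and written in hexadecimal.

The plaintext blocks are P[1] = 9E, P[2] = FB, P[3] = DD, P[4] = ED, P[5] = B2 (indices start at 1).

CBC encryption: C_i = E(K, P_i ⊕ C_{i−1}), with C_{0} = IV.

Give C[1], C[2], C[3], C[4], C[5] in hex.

C[1] = C6, C[2] = A5, C[3] = E0, C[4] = 95, C[5] = BF

C[1]: P[1] ⊕ C0 = 5E; E(K, 5E) = C6.
C[2]: P[2] ⊕ C6 = 3D; E(K, 3D) = A5.
C[3]: P[3] ⊕ A5 = 78; E(K, 78) = E0.
C[4]: P[4] ⊕ E0 = 0D; E(K, 0D) = 95.
C[5]: P[5] ⊕ 95 = 27; E(K, 27) = BF.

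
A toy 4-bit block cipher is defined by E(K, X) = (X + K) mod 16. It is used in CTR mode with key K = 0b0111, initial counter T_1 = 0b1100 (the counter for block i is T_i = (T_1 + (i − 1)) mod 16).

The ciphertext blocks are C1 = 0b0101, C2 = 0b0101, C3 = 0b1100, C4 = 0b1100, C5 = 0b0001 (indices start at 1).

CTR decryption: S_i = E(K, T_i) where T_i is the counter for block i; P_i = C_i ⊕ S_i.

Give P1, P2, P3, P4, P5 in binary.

P1 = 0b0110, P2 = 0b0001, P3 = 0b1001, P4 = 0b1010, P5 = 0b0110

P1: T = 0b1100, S = E(K, T) = 0b0011; 0b0101 ⊕ 0b0011 = 0b0110.
P2: T = 0b1101, S = E(K, T) = 0b0100; 0b0101 ⊕ 0b0100 = 0b0001.
P3: T = 0b1110, S = E(K, T) = 0b0101; 0b1100 ⊕ 0b0101 = 0b1001.
P4: T = 0b1111, S = E(K, T) = 0b0110; 0b1100 ⊕ 0b0110 = 0b1010.
P5: T = 0b0000, S = E(K, T) = 0b0111; 0b0001 ⊕ 0b0111 = 0b0110.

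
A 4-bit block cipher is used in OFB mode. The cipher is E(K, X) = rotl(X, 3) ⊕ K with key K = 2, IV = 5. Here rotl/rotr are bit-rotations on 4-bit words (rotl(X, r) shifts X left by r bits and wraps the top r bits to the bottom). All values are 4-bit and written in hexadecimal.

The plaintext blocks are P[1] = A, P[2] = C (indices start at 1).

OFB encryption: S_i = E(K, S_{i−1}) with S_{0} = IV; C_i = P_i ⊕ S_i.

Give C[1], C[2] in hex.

C[1]: S = E(K, 5) = 8; A ⊕ 8 = 2.
C[2]: S = E(K, 8) = 6; C ⊕ 6 = A.

C[1] = 2, C[2] = A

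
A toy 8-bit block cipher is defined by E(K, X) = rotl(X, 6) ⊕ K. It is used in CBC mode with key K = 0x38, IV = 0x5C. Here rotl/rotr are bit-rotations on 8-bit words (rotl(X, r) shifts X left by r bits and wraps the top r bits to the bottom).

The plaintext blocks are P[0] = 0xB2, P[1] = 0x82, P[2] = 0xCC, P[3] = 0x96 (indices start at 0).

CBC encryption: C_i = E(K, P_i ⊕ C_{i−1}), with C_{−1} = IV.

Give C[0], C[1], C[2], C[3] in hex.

C[0]: P[0] ⊕ 0x5C = 0xEE; E(K, 0xEE) = 0x83.
C[1]: P[1] ⊕ 0x83 = 0x01; E(K, 0x01) = 0x78.
C[2]: P[2] ⊕ 0x78 = 0xB4; E(K, 0xB4) = 0x15.
C[3]: P[3] ⊕ 0x15 = 0x83; E(K, 0x83) = 0xD8.

C[0] = 0x83, C[1] = 0x78, C[2] = 0x15, C[3] = 0xD8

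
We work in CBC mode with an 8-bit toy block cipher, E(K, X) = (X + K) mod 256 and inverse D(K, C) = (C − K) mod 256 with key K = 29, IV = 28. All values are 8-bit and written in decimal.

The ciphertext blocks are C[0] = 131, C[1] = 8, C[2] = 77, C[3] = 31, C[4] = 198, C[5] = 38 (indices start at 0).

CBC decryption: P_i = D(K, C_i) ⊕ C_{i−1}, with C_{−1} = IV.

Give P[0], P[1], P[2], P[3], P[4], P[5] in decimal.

P[0]: D(K, 131) = 102; 102 ⊕ 28 = 122.
P[1]: D(K, 8) = 235; 235 ⊕ 131 = 104.
P[2]: D(K, 77) = 48; 48 ⊕ 8 = 56.
P[3]: D(K, 31) = 2; 2 ⊕ 77 = 79.
P[4]: D(K, 198) = 169; 169 ⊕ 31 = 182.
P[5]: D(K, 38) = 9; 9 ⊕ 198 = 207.

P[0] = 122, P[1] = 104, P[2] = 56, P[3] = 79, P[4] = 182, P[5] = 207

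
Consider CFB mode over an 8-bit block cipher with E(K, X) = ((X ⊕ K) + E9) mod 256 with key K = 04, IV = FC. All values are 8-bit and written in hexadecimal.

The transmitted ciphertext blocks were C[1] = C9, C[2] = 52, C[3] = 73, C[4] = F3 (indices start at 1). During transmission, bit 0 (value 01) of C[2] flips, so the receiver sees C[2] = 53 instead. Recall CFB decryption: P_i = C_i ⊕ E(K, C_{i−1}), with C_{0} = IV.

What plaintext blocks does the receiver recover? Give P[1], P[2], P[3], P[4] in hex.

P[1] = 28, P[2] = E5, P[3] = 33, P[4] = 93

Only C[2] changed, to 53. In CFB, a change in C_i flips the same bit in P_i and garbles P_{i+1}. Decrypting the received ciphertext:
P[1]: E(K, FC) = E1; C9 ⊕ E1 = 28.
P[2]: E(K, C9) = B6; 53 ⊕ B6 = E5.
P[3]: E(K, 53) = 40; 73 ⊕ 40 = 33.
P[4]: E(K, 73) = 60; F3 ⊕ 60 = 93.
Blocks that differ from the original plaintext: P[2], P[3].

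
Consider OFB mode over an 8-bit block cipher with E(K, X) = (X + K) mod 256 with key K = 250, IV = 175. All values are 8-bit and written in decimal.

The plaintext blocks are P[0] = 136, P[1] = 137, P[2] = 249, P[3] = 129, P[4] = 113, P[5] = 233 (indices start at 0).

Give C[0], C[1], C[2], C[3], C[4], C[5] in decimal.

OFB encryption: S_i = E(K, S_{i−1}) with S_{−1} = IV; C_i = P_i ⊕ S_i.
C[0]: S = E(K, 175) = 169; 136 ⊕ 169 = 33.
C[1]: S = E(K, 169) = 163; 137 ⊕ 163 = 42.
C[2]: S = E(K, 163) = 157; 249 ⊕ 157 = 100.
C[3]: S = E(K, 157) = 151; 129 ⊕ 151 = 22.
C[4]: S = E(K, 151) = 145; 113 ⊕ 145 = 224.
C[5]: S = E(K, 145) = 139; 233 ⊕ 139 = 98.

C[0] = 33, C[1] = 42, C[2] = 100, C[3] = 22, C[4] = 224, C[5] = 98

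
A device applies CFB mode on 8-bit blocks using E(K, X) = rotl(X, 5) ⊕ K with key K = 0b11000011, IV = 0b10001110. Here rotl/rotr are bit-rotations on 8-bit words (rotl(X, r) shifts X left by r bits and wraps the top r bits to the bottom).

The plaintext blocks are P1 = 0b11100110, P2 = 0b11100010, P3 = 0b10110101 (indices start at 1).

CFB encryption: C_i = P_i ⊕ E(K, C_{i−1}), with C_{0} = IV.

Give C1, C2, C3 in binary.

C1: E(K, 0b10001110) = 0b00010010; 0b11100110 ⊕ 0b00010010 = 0b11110100.
C2: E(K, 0b11110100) = 0b01011101; 0b11100010 ⊕ 0b01011101 = 0b10111111.
C3: E(K, 0b10111111) = 0b00110100; 0b10110101 ⊕ 0b00110100 = 0b10000001.

C1 = 0b11110100, C2 = 0b10111111, C3 = 0b10000001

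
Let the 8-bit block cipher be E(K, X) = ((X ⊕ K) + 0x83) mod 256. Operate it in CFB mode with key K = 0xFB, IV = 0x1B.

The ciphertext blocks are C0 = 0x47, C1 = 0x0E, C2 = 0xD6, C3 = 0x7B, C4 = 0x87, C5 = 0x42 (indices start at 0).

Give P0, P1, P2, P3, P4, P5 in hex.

P0 = 0x24, P1 = 0x31, P2 = 0xAE, P3 = 0xCB, P4 = 0x84, P5 = 0xBD

CFB decryption: P_i = C_i ⊕ E(K, C_{i−1}), with C_{−1} = IV.
P0: E(K, 0x1B) = 0x63; 0x47 ⊕ 0x63 = 0x24.
P1: E(K, 0x47) = 0x3F; 0x0E ⊕ 0x3F = 0x31.
P2: E(K, 0x0E) = 0x78; 0xD6 ⊕ 0x78 = 0xAE.
P3: E(K, 0xD6) = 0xB0; 0x7B ⊕ 0xB0 = 0xCB.
P4: E(K, 0x7B) = 0x03; 0x87 ⊕ 0x03 = 0x84.
P5: E(K, 0x87) = 0xFF; 0x42 ⊕ 0xFF = 0xBD.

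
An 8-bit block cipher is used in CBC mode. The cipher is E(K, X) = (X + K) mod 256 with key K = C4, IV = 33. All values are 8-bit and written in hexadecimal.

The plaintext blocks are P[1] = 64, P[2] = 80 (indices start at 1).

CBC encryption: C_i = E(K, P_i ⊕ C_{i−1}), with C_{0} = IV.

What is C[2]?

C[1]: P[1] ⊕ 33 = 57; E(K, 57) = 1B.
C[2]: P[2] ⊕ 1B = 9B; E(K, 9B) = 5F.

C[2] = 5F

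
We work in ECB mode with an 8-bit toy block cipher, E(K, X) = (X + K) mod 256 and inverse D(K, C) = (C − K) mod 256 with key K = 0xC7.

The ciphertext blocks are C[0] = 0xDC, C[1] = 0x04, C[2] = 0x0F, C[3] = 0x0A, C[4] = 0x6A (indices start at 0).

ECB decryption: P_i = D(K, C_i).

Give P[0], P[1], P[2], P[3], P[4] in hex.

P[0]: D(K, 0xDC) = 0x15.
P[1]: D(K, 0x04) = 0x3D.
P[2]: D(K, 0x0F) = 0x48.
P[3]: D(K, 0x0A) = 0x43.
P[4]: D(K, 0x6A) = 0xA3.

P[0] = 0x15, P[1] = 0x3D, P[2] = 0x48, P[3] = 0x43, P[4] = 0xA3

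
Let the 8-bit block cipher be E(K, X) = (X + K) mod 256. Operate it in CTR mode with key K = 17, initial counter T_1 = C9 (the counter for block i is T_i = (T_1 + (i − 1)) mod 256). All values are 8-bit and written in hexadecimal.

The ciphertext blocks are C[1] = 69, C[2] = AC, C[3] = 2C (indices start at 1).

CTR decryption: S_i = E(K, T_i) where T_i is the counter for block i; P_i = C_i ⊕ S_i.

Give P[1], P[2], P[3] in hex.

P[1]: T = C9, S = E(K, T) = E0; 69 ⊕ E0 = 89.
P[2]: T = CA, S = E(K, T) = E1; AC ⊕ E1 = 4D.
P[3]: T = CB, S = E(K, T) = E2; 2C ⊕ E2 = CE.

P[1] = 89, P[2] = 4D, P[3] = CE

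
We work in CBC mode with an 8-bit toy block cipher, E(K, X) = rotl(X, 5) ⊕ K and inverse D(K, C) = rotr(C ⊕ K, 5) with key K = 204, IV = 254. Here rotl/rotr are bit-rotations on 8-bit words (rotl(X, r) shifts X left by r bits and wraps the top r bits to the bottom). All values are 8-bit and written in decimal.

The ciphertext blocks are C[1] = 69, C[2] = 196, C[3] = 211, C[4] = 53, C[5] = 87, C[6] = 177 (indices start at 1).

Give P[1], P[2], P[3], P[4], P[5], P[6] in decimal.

P[1] = 178, P[2] = 5, P[3] = 60, P[4] = 28, P[5] = 233, P[6] = 188

CBC decryption: P_i = D(K, C_i) ⊕ C_{i−1}, with C_{0} = IV.
P[1]: D(K, 69) = 76; 76 ⊕ 254 = 178.
P[2]: D(K, 196) = 64; 64 ⊕ 69 = 5.
P[3]: D(K, 211) = 248; 248 ⊕ 196 = 60.
P[4]: D(K, 53) = 207; 207 ⊕ 211 = 28.
P[5]: D(K, 87) = 220; 220 ⊕ 53 = 233.
P[6]: D(K, 177) = 235; 235 ⊕ 87 = 188.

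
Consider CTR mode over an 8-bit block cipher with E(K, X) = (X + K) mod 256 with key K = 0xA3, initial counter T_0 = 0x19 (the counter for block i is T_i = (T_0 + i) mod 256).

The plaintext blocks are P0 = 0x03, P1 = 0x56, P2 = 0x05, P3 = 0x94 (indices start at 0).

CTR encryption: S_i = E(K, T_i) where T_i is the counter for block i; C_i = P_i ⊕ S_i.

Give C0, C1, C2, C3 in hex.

C0 = 0xBF, C1 = 0xEB, C2 = 0xBB, C3 = 0x2B

C0: T = 0x19, S = E(K, T) = 0xBC; 0x03 ⊕ 0xBC = 0xBF.
C1: T = 0x1A, S = E(K, T) = 0xBD; 0x56 ⊕ 0xBD = 0xEB.
C2: T = 0x1B, S = E(K, T) = 0xBE; 0x05 ⊕ 0xBE = 0xBB.
C3: T = 0x1C, S = E(K, T) = 0xBF; 0x94 ⊕ 0xBF = 0x2B.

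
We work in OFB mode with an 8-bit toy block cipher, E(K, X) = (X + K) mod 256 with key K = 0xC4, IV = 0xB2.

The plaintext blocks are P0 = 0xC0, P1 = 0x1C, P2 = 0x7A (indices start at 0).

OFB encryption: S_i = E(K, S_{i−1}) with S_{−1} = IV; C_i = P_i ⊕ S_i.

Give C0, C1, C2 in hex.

C0: S = E(K, 0xB2) = 0x76; 0xC0 ⊕ 0x76 = 0xB6.
C1: S = E(K, 0x76) = 0x3A; 0x1C ⊕ 0x3A = 0x26.
C2: S = E(K, 0x3A) = 0xFE; 0x7A ⊕ 0xFE = 0x84.

C0 = 0xB6, C1 = 0x26, C2 = 0x84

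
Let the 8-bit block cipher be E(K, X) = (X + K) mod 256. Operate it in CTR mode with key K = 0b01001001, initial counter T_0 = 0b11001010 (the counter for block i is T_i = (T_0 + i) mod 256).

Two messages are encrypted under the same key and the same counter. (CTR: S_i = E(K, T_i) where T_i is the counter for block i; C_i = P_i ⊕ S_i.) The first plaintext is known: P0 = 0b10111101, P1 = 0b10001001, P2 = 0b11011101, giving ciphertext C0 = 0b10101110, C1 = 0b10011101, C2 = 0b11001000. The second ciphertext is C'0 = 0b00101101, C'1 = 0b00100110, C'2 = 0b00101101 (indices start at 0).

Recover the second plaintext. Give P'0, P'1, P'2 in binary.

P'0 = 0b00111110, P'1 = 0b00110010, P'2 = 0b00111000

In CTR with a reused counter, both messages share the same keystream S_i, so C_i ⊕ C'_i = P_i ⊕ P'_i and thus P'_i = P_i ⊕ C_i ⊕ C'_i.
P'0: 0b10111101 ⊕ 0b10101110 ⊕ 0b00101101 = 0b00111110.
P'1: 0b10001001 ⊕ 0b10011101 ⊕ 0b00100110 = 0b00110010.
P'2: 0b11011101 ⊕ 0b11001000 ⊕ 0b00101101 = 0b00111000.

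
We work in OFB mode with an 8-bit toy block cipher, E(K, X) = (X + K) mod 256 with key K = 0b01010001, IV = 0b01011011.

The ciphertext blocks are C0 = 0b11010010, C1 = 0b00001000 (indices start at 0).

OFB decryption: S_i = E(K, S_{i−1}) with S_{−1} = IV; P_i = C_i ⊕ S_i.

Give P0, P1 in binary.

P0 = 0b01111110, P1 = 0b11110101

P0: S = E(K, 0b01011011) = 0b10101100; 0b11010010 ⊕ 0b10101100 = 0b01111110.
P1: S = E(K, 0b10101100) = 0b11111101; 0b00001000 ⊕ 0b11111101 = 0b11110101.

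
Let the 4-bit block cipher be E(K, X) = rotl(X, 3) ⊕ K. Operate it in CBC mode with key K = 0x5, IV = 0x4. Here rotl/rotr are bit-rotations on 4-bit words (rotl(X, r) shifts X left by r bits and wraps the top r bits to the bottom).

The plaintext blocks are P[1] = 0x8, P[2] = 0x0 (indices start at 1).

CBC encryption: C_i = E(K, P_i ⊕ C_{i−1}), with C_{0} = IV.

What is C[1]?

C[1]: P[1] ⊕ 0x4 = 0xC; E(K, 0xC) = 0x3.

C[1] = 0x3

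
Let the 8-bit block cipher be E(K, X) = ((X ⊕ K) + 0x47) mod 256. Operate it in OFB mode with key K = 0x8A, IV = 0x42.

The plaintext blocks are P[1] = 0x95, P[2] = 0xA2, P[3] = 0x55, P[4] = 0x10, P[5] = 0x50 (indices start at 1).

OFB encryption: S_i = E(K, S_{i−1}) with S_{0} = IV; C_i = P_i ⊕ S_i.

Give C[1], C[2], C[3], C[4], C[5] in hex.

C[1] = 0x9A, C[2] = 0x6E, C[3] = 0xD8, C[4] = 0x5E, C[5] = 0x5B

C[1]: S = E(K, 0x42) = 0x0F; 0x95 ⊕ 0x0F = 0x9A.
C[2]: S = E(K, 0x0F) = 0xCC; 0xA2 ⊕ 0xCC = 0x6E.
C[3]: S = E(K, 0xCC) = 0x8D; 0x55 ⊕ 0x8D = 0xD8.
C[4]: S = E(K, 0x8D) = 0x4E; 0x10 ⊕ 0x4E = 0x5E.
C[5]: S = E(K, 0x4E) = 0x0B; 0x50 ⊕ 0x0B = 0x5B.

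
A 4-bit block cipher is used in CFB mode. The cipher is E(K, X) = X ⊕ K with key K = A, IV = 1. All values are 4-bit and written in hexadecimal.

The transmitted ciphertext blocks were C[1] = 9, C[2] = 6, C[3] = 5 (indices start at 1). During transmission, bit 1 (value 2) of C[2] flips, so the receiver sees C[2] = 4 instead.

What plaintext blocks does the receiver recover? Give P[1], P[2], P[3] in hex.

CFB decryption: P_i = C_i ⊕ E(K, C_{i−1}), with C_{0} = IV.
Only C[2] changed, to 4. In CFB, a change in C_i flips the same bit in P_i and garbles P_{i+1}. Decrypting the received ciphertext:
P[1]: E(K, 1) = B; 9 ⊕ B = 2.
P[2]: E(K, 9) = 3; 4 ⊕ 3 = 7.
P[3]: E(K, 4) = E; 5 ⊕ E = B.
Blocks that differ from the original plaintext: P[2], P[3].

P[1] = 2, P[2] = 7, P[3] = B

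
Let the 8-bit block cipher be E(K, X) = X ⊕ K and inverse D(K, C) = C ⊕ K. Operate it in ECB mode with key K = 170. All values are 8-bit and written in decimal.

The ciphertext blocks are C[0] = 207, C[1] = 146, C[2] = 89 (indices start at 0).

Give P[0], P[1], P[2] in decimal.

ECB decryption: P_i = D(K, C_i).
P[0]: D(K, 207) = 101.
P[1]: D(K, 146) = 56.
P[2]: D(K, 89) = 243.

P[0] = 101, P[1] = 56, P[2] = 243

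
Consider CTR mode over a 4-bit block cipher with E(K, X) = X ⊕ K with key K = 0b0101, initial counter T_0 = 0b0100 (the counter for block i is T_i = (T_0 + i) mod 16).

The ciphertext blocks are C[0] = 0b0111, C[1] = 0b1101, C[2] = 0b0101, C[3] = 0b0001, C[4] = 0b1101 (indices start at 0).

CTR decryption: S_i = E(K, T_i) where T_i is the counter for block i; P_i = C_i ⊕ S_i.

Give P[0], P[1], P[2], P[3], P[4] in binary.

P[0] = 0b0110, P[1] = 0b1101, P[2] = 0b0110, P[3] = 0b0011, P[4] = 0b0000

P[0]: T = 0b0100, S = E(K, T) = 0b0001; 0b0111 ⊕ 0b0001 = 0b0110.
P[1]: T = 0b0101, S = E(K, T) = 0b0000; 0b1101 ⊕ 0b0000 = 0b1101.
P[2]: T = 0b0110, S = E(K, T) = 0b0011; 0b0101 ⊕ 0b0011 = 0b0110.
P[3]: T = 0b0111, S = E(K, T) = 0b0010; 0b0001 ⊕ 0b0010 = 0b0011.
P[4]: T = 0b1000, S = E(K, T) = 0b1101; 0b1101 ⊕ 0b1101 = 0b0000.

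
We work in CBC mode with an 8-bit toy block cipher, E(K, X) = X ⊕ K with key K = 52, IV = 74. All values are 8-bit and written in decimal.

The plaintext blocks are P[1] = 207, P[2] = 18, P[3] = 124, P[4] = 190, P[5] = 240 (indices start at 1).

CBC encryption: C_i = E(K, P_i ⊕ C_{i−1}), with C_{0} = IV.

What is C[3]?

C[3] = 223

C[1]: P[1] ⊕ 74 = 133; E(K, 133) = 177.
C[2]: P[2] ⊕ 177 = 163; E(K, 163) = 151.
C[3]: P[3] ⊕ 151 = 235; E(K, 235) = 223.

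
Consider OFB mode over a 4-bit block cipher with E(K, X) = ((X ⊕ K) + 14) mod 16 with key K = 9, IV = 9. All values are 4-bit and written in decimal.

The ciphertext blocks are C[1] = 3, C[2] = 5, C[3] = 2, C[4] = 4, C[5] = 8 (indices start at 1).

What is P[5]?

OFB decryption: S_i = E(K, S_{i−1}) with S_{0} = IV; P_i = C_i ⊕ S_i.
P[1]: S = E(K, 9) = 14; 3 ⊕ 14 = 13.
P[2]: S = E(K, 14) = 5; 5 ⊕ 5 = 0.
P[3]: S = E(K, 5) = 10; 2 ⊕ 10 = 8.
P[4]: S = E(K, 10) = 1; 4 ⊕ 1 = 5.
P[5]: S = E(K, 1) = 6; 8 ⊕ 6 = 14.

P[5] = 14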